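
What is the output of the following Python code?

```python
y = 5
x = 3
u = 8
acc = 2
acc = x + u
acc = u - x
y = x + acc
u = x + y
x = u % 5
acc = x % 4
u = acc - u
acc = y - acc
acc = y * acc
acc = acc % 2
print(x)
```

1

acc = 3+8 = 11
acc = 8-3 = 5
y = 3+5 = 8
u = 3+8 = 11
x = 11%5 = 1
acc = 1%4 = 1
u = 1-11 = -10
acc = 8-1 = 7
acc = 8*7 = 56
acc = 56%2 = 0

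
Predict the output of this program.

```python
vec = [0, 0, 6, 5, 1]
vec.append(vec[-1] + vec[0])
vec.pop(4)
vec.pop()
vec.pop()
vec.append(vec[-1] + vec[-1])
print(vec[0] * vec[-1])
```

0

append vec[-1]+vec[0] = 1+0 = 1 → [0, 0, 6, 5, 1, 1]
pop(4) removes 1 → [0, 0, 6, 5, 1]
pop() removes 1 → [0, 0, 6, 5]
pop() removes 5 → [0, 0, 6]
append vec[-1]+vec[-1] = 6+6 = 12 → [0, 0, 6, 12]
vec[0]*vec[-1] = 0*12 = 0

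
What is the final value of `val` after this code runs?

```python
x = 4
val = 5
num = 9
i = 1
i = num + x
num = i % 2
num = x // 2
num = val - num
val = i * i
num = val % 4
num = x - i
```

169

i = 9+4 = 13
num = 13%2 = 1
num = 4//2 = 2
num = 5-2 = 3
val = 13*13 = 169
num = 169%4 = 1
num = 4-13 = -9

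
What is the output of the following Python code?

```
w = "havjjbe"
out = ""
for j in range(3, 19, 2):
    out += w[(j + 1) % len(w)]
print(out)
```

jeajbhvj

j=3: add w[4]='j' → 'j'
j=5: add w[6]='e' → 'je'
j=7: add w[1]='a' → 'jea'
j=9: add w[3]='j' → 'jeaj'
j=11: add w[5]='b' → 'jeajb'
j=13: add w[0]='h' → 'jeajbh'
j=15: add w[2]='v' → 'jeajbhv'
j=17: add w[4]='j' → 'jeajbhvj'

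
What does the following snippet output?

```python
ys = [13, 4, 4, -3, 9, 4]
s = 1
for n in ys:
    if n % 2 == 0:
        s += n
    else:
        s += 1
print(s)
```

16

n=13: not even, s = 1+1 = 2
n=4: even, s = 2+4 = 6
n=4: even, s = 6+4 = 10
n=-3: not even, s = 10+1 = 11
n=9: not even, s = 11+1 = 12
n=4: even, s = 12+4 = 16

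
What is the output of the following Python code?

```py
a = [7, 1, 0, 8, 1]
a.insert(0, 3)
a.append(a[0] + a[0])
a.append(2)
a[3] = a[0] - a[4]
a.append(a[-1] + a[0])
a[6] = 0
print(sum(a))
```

insert 3 at 0 → [3, 7, 1, 0, 8, 1]
append a[0]+a[0] = 3+3 = 6 → [3, 7, 1, 0, 8, 1, 6]
append 2 → [3, 7, 1, 0, 8, 1, 6, 2]
a[3] = a[0]-a[4] = 3-8 = -5 → [3, 7, 1, -5, 8, 1, 6, 2]
append a[-1]+a[0] = 2+3 = 5 → [3, 7, 1, -5, 8, 1, 6, 2, 5]
a[6] = 0 → [3, 7, 1, -5, 8, 1, 0, 2, 5]
sum = 22

22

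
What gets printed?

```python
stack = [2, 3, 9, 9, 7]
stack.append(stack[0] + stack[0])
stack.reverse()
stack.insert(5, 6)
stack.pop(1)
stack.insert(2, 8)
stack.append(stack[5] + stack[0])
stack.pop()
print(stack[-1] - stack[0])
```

-2

append stack[0]+stack[0] = 2+2 = 4 → [2, 3, 9, 9, 7, 4]
reverse → [4, 7, 9, 9, 3, 2]
insert 6 at 5 → [4, 7, 9, 9, 3, 6, 2]
pop(1) removes 7 → [4, 9, 9, 3, 6, 2]
insert 8 at 2 → [4, 9, 8, 9, 3, 6, 2]
append stack[5]+stack[0] = 6+4 = 10 → [4, 9, 8, 9, 3, 6, 2, 10]
pop() removes 10 → [4, 9, 8, 9, 3, 6, 2]
stack[-1]-stack[0] = 2-4 = -2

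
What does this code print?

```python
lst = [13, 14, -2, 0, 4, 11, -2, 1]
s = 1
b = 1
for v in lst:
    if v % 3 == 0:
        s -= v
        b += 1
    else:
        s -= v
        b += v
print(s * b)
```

-1558

v=13: not %3==0, s = 1-13 = -12; b=14
v=14: not %3==0, s = (-12)-14 = -26; b=28
v=-2: not %3==0, s = (-26)-(-2) = -24; b=26
v=0: %3==0, s = (-24)-0 = -24; b=27
v=4: not %3==0, s = (-24)-4 = -28; b=31
v=11: not %3==0, s = (-28)-11 = -39; b=42
v=-2: not %3==0, s = (-39)-(-2) = -37; b=40
v=1: not %3==0, s = (-37)-1 = -38; b=41
s*b = (-38)*41 = -1558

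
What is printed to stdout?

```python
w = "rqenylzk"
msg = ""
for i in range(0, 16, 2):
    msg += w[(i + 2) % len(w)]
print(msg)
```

eyzreyzr

i=0: add w[2]='e' → 'e'
i=2: add w[4]='y' → 'ey'
i=4: add w[6]='z' → 'eyz'
i=6: add w[0]='r' → 'eyzr'
i=8: add w[2]='e' → 'eyzre'
i=10: add w[4]='y' → 'eyzrey'
i=12: add w[6]='z' → 'eyzreyz'
i=14: add w[0]='r' → 'eyzreyzr'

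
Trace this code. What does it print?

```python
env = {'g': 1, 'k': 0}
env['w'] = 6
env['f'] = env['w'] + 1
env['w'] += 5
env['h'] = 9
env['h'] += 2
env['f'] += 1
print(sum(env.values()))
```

31

env['w'] = 6 → {'g': 1, 'k': 0, 'w': 6}
env['f'] = env['w']+1 = 7 → {'g': 1, 'k': 0, 'w': 6, 'f': 7}
env['w'] = 6+5 = 11 → {'g': 1, 'k': 0, 'w': 11, 'f': 7}
env['h'] = 9 → {'g': 1, 'k': 0, 'w': 11, 'f': 7, 'h': 9}
env['h'] = 9+2 = 11 → {'g': 1, 'k': 0, 'w': 11, 'f': 7, 'h': 11}
env['f'] = 7+1 = 8 → {'g': 1, 'k': 0, 'w': 11, 'f': 8, 'h': 11}
sum of values = 31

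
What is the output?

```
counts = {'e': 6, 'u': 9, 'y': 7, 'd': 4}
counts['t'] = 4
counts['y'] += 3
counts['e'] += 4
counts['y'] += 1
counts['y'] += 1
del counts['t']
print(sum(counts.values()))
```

35

counts['t'] = 4 → {'e': 6, 'u': 9, 'y': 7, 'd': 4, 't': 4}
counts['y'] = 7+3 = 10 → {'e': 6, 'u': 9, 'y': 10, 'd': 4, 't': 4}
counts['e'] = 6+4 = 10 → {'e': 10, 'u': 9, 'y': 10, 'd': 4, 't': 4}
counts['y'] = 10+1 = 11 → {'e': 10, 'u': 9, 'y': 11, 'd': 4, 't': 4}
counts['y'] = 11+1 = 12 → {'e': 10, 'u': 9, 'y': 12, 'd': 4, 't': 4}
del 't' → {'e': 10, 'u': 9, 'y': 12, 'd': 4}
sum of values = 35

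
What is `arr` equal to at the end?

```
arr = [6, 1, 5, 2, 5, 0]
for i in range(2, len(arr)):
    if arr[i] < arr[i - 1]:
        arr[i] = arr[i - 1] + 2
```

[6, 1, 5, 7, 9, 11]

i=2: 5>=1, unchanged → [6, 1, 5, 2, 5, 0]
i=3: 2<5, arr[3] = 5+2 = 7 → [6, 1, 5, 7, 5, 0]
i=4: 5<7, arr[4] = 7+2 = 9 → [6, 1, 5, 7, 9, 0]
i=5: 0<9, arr[5] = 9+2 = 11 → [6, 1, 5, 7, 9, 11]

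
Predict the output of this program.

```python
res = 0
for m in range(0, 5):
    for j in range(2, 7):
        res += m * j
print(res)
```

m=0,j=2: res = 0+0 = 0
m=0,j=3: res = 0+0 = 0
m=0,j=4: res = 0+0 = 0
m=0,j=5: res = 0+0 = 0
m=0,j=6: res = 0+0 = 0
m=1,j=2: res = 0+2 = 2
m=1,j=3: res = 2+3 = 5
m=1,j=4: res = 5+4 = 9
m=1,j=5: res = 9+5 = 14
m=1,j=6: res = 14+6 = 20
m=2,j=2: res = 20+4 = 24
m=2,j=3: res = 24+6 = 30
m=2,j=4: res = 30+8 = 38
m=2,j=5: res = 38+10 = 48
m=2,j=6: res = 48+12 = 60
m=3,j=2: res = 60+6 = 66
m=3,j=3: res = 66+9 = 75
m=3,j=4: res = 75+12 = 87
m=3,j=5: res = 87+15 = 102
m=3,j=6: res = 102+18 = 120
m=4,j=2: res = 120+8 = 128
m=4,j=3: res = 128+12 = 140
m=4,j=4: res = 140+16 = 156
m=4,j=5: res = 156+20 = 176
m=4,j=6: res = 176+24 = 200

200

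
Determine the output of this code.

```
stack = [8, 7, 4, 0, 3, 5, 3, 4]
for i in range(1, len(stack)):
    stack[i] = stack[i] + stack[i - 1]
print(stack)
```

[8, 15, 19, 19, 22, 27, 30, 34]

i=1: stack[1] = 7+8 = 15 → [8, 15, 4, 0, 3, 5, 3, 4]
i=2: stack[2] = 4+15 = 19 → [8, 15, 19, 0, 3, 5, 3, 4]
i=3: stack[3] = 0+19 = 19 → [8, 15, 19, 19, 3, 5, 3, 4]
i=4: stack[4] = 3+19 = 22 → [8, 15, 19, 19, 22, 5, 3, 4]
i=5: stack[5] = 5+22 = 27 → [8, 15, 19, 19, 22, 27, 3, 4]
i=6: stack[6] = 3+27 = 30 → [8, 15, 19, 19, 22, 27, 30, 4]
i=7: stack[7] = 4+30 = 34 → [8, 15, 19, 19, 22, 27, 30, 34]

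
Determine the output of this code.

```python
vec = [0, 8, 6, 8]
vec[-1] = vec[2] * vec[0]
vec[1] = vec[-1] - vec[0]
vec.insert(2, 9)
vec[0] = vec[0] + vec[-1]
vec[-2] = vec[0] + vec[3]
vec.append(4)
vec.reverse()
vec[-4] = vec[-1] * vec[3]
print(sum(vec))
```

vec[-1] = vec[2]*vec[0] = 6*0 = 0 → [0, 8, 6, 0]
vec[1] = vec[-1]-vec[0] = 0-0 = 0 → [0, 0, 6, 0]
insert 9 at 2 → [0, 0, 9, 6, 0]
vec[0] = vec[0]+vec[-1] = 0+0 = 0 → [0, 0, 9, 6, 0]
vec[-2] = vec[0]+vec[3] = 0+6 = 6 → [0, 0, 9, 6, 0]
append 4 → [0, 0, 9, 6, 0, 4]
reverse → [4, 0, 6, 9, 0, 0]
vec[-4] = vec[-1]*vec[3] = 0*9 = 0 → [4, 0, 0, 9, 0, 0]
sum = 13

13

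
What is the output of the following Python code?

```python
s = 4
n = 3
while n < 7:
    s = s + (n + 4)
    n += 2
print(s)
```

20

n=3: s = 4+7 = 11
n=5: s = 11+9 = 20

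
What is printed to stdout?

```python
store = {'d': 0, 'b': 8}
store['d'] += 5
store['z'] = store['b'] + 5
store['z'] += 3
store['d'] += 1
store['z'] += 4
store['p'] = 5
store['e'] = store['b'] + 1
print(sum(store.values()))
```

48

store['d'] = 0+5 = 5 → {'d': 5, 'b': 8}
store['z'] = store['b']+5 = 13 → {'d': 5, 'b': 8, 'z': 13}
store['z'] = 13+3 = 16 → {'d': 5, 'b': 8, 'z': 16}
store['d'] = 5+1 = 6 → {'d': 6, 'b': 8, 'z': 16}
store['z'] = 16+4 = 20 → {'d': 6, 'b': 8, 'z': 20}
store['p'] = 5 → {'d': 6, 'b': 8, 'z': 20, 'p': 5}
store['e'] = store['b']+1 = 9 → {'d': 6, 'b': 8, 'z': 20, 'p': 5, 'e': 9}
sum of values = 48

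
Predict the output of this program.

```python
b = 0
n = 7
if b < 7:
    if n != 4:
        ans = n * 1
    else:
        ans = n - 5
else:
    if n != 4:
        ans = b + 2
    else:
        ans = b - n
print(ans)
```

7

b=0, n=7
b < 7 is True; n != 4 is True
→ ans = n * 1 = 7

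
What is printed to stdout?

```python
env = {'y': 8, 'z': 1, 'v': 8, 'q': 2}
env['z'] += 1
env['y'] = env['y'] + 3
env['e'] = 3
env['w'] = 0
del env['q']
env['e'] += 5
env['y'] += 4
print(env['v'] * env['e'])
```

env['z'] = 1+1 = 2 → {'y': 8, 'z': 2, 'v': 8, 'q': 2}
env['y'] = env['y']+3 = 11 → {'y': 11, 'z': 2, 'v': 8, 'q': 2}
env['e'] = 3 → {'y': 11, 'z': 2, 'v': 8, 'q': 2, 'e': 3}
env['w'] = 0 → {'y': 11, 'z': 2, 'v': 8, 'q': 2, 'e': 3, 'w': 0}
del 'q' → {'y': 11, 'z': 2, 'v': 8, 'e': 3, 'w': 0}
env['e'] = 3+5 = 8 → {'y': 11, 'z': 2, 'v': 8, 'e': 8, 'w': 0}
env['y'] = 11+4 = 15 → {'y': 15, 'z': 2, 'v': 8, 'e': 8, 'w': 0}
env['v']*env['e'] = 8*8 = 64

64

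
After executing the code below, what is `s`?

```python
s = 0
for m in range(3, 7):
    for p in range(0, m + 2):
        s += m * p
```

m=3,p=0: s = 0+0 = 0
m=3,p=1: s = 0+3 = 3
m=3,p=2: s = 3+6 = 9
m=3,p=3: s = 9+9 = 18
m=3,p=4: s = 18+12 = 30
m=4,p=0: s = 30+0 = 30
m=4,p=1: s = 30+4 = 34
m=4,p=2: s = 34+8 = 42
m=4,p=3: s = 42+12 = 54
m=4,p=4: s = 54+16 = 70
m=4,p=5: s = 70+20 = 90
m=5,p=0: s = 90+0 = 90
m=5,p=1: s = 90+5 = 95
m=5,p=2: s = 95+10 = 105
m=5,p=3: s = 105+15 = 120
m=5,p=4: s = 120+20 = 140
m=5,p=5: s = 140+25 = 165
m=5,p=6: s = 165+30 = 195
m=6,p=0: s = 195+0 = 195
m=6,p=1: s = 195+6 = 201
m=6,p=2: s = 201+12 = 213
m=6,p=3: s = 213+18 = 231
m=6,p=4: s = 231+24 = 255
m=6,p=5: s = 255+30 = 285
m=6,p=6: s = 285+36 = 321
m=6,p=7: s = 321+42 = 363

363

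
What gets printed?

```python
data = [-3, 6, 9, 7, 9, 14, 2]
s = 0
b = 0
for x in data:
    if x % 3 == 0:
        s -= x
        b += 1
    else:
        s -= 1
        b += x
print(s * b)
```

x=-3: %3==0, s = 0-(-3) = 3; b=1
x=6: %3==0, s = 3-6 = -3; b=2
x=9: %3==0, s = (-3)-9 = -12; b=3
x=7: not %3==0, s = (-12)-1 = -13; b=10
x=9: %3==0, s = (-13)-9 = -22; b=11
x=14: not %3==0, s = (-22)-1 = -23; b=25
x=2: not %3==0, s = (-23)-1 = -24; b=27
s*b = (-24)*27 = -648

-648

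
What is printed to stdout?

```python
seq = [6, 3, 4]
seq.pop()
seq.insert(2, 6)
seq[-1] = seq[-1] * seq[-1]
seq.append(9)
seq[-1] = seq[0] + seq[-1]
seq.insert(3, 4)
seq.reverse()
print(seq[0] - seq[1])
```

pop() removes 4 → [6, 3]
insert 6 at 2 → [6, 3, 6]
seq[-1] = seq[-1]*seq[-1] = 6*6 = 36 → [6, 3, 36]
append 9 → [6, 3, 36, 9]
seq[-1] = seq[0]+seq[-1] = 6+9 = 15 → [6, 3, 36, 15]
insert 4 at 3 → [6, 3, 36, 4, 15]
reverse → [15, 4, 36, 3, 6]
seq[0]-seq[1] = 15-4 = 11

11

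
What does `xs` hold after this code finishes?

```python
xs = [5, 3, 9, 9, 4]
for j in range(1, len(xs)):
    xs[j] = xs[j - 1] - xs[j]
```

j=1: xs[1] = 5-3 = 2 → [5, 2, 9, 9, 4]
j=2: xs[2] = 2-9 = -7 → [5, 2, -7, 9, 4]
j=3: xs[3] = (-7)-9 = -16 → [5, 2, -7, -16, 4]
j=4: xs[4] = (-16)-4 = -20 → [5, 2, -7, -16, -20]

[5, 2, -7, -16, -20]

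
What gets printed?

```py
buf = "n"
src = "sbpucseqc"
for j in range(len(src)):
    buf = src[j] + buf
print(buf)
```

j=0: prepend 's' → 'sn'
j=1: prepend 'b' → 'bsn'
j=2: prepend 'p' → 'pbsn'
j=3: prepend 'u' → 'upbsn'
j=4: prepend 'c' → 'cupbsn'
j=5: prepend 's' → 'scupbsn'
j=6: prepend 'e' → 'escupbsn'
j=7: prepend 'q' → 'qescupbsn'
j=8: prepend 'c' → 'cqescupbsn'

cqescupbsn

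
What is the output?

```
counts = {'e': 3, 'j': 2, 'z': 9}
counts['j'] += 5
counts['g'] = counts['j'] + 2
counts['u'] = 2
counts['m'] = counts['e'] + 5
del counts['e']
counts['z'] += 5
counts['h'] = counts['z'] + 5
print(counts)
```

{'j': 7, 'z': 14, 'g': 9, 'u': 2, 'm': 8, 'h': 19}

counts['j'] = 2+5 = 7 → {'e': 3, 'j': 7, 'z': 9}
counts['g'] = counts['j']+2 = 9 → {'e': 3, 'j': 7, 'z': 9, 'g': 9}
counts['u'] = 2 → {'e': 3, 'j': 7, 'z': 9, 'g': 9, 'u': 2}
counts['m'] = counts['e']+5 = 8 → {'e': 3, 'j': 7, 'z': 9, 'g': 9, 'u': 2, 'm': 8}
del 'e' → {'j': 7, 'z': 9, 'g': 9, 'u': 2, 'm': 8}
counts['z'] = 9+5 = 14 → {'j': 7, 'z': 14, 'g': 9, 'u': 2, 'm': 8}
counts['h'] = counts['z']+5 = 19 → {'j': 7, 'z': 14, 'g': 9, 'u': 2, 'm': 8, 'h': 19}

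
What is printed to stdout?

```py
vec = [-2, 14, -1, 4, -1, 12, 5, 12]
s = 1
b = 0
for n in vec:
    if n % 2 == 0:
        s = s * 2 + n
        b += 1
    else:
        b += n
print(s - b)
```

156

n=-2: even, s = 1*2+(-2) = 0; b=1
n=14: even, s = 0*2+14 = 14; b=2
n=-1: not even; b=1
n=4: even, s = 14*2+4 = 32; b=2
n=-1: not even; b=1
n=12: even, s = 32*2+12 = 76; b=2
n=5: not even; b=7
n=12: even, s = 76*2+12 = 164; b=8
s-b = 164-8 = 156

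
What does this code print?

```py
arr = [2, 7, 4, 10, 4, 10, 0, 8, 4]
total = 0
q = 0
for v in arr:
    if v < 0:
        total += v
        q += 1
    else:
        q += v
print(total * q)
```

v=2: not <0; q=2
v=7: not <0; q=9
v=4: not <0; q=13
v=10: not <0; q=23
v=4: not <0; q=27
v=10: not <0; q=37
v=0: not <0; q=37
v=8: not <0; q=45
v=4: not <0; q=49
total*q = 0*49 = 0

0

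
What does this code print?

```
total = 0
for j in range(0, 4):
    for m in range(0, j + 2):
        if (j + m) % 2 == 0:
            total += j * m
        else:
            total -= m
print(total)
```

j=0,m=0: even sum, total = 0+0 = 0
j=0,m=1: odd sum, total = 0-1 = -1
j=1,m=0: odd sum, total = (-1)-0 = -1
j=1,m=1: even sum, total = (-1)+1 = 0
j=1,m=2: odd sum, total = 0-2 = -2
j=2,m=0: even sum, total = (-2)+0 = -2
j=2,m=1: odd sum, total = (-2)-1 = -3
j=2,m=2: even sum, total = (-3)+4 = 1
j=2,m=3: odd sum, total = 1-3 = -2
j=3,m=0: odd sum, total = (-2)-0 = -2
j=3,m=1: even sum, total = (-2)+3 = 1
j=3,m=2: odd sum, total = 1-2 = -1
j=3,m=3: even sum, total = (-1)+9 = 8
j=3,m=4: odd sum, total = 8-4 = 4

4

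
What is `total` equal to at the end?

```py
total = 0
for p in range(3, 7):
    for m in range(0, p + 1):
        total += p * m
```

p=3,m=0: total = 0+0 = 0
p=3,m=1: total = 0+3 = 3
p=3,m=2: total = 3+6 = 9
p=3,m=3: total = 9+9 = 18
p=4,m=0: total = 18+0 = 18
p=4,m=1: total = 18+4 = 22
p=4,m=2: total = 22+8 = 30
p=4,m=3: total = 30+12 = 42
p=4,m=4: total = 42+16 = 58
p=5,m=0: total = 58+0 = 58
p=5,m=1: total = 58+5 = 63
p=5,m=2: total = 63+10 = 73
p=5,m=3: total = 73+15 = 88
p=5,m=4: total = 88+20 = 108
p=5,m=5: total = 108+25 = 133
p=6,m=0: total = 133+0 = 133
p=6,m=1: total = 133+6 = 139
p=6,m=2: total = 139+12 = 151
p=6,m=3: total = 151+18 = 169
p=6,m=4: total = 169+24 = 193
p=6,m=5: total = 193+30 = 223
p=6,m=6: total = 223+36 = 259

259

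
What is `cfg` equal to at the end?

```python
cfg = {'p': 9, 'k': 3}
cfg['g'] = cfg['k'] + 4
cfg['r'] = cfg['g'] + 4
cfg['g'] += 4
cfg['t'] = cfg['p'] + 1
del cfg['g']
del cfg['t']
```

{'p': 9, 'k': 3, 'r': 11}

cfg['g'] = cfg['k']+4 = 7 → {'p': 9, 'k': 3, 'g': 7}
cfg['r'] = cfg['g']+4 = 11 → {'p': 9, 'k': 3, 'g': 7, 'r': 11}
cfg['g'] = 7+4 = 11 → {'p': 9, 'k': 3, 'g': 11, 'r': 11}
cfg['t'] = cfg['p']+1 = 10 → {'p': 9, 'k': 3, 'g': 11, 'r': 11, 't': 10}
del 'g' → {'p': 9, 'k': 3, 'r': 11, 't': 10}
del 't' → {'p': 9, 'k': 3, 'r': 11}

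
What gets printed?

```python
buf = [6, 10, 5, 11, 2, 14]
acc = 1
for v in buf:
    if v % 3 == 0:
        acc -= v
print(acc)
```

-5

v=6: %3==0, acc = 1-6 = -5
v=10: not %3==0
v=5: not %3==0
v=11: not %3==0
v=2: not %3==0
v=14: not %3==0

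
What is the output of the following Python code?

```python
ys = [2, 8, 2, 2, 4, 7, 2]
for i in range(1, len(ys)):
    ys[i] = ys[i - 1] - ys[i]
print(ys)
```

i=1: ys[1] = 2-8 = -6 → [2, -6, 2, 2, 4, 7, 2]
i=2: ys[2] = (-6)-2 = -8 → [2, -6, -8, 2, 4, 7, 2]
i=3: ys[3] = (-8)-2 = -10 → [2, -6, -8, -10, 4, 7, 2]
i=4: ys[4] = (-10)-4 = -14 → [2, -6, -8, -10, -14, 7, 2]
i=5: ys[5] = (-14)-7 = -21 → [2, -6, -8, -10, -14, -21, 2]
i=6: ys[6] = (-21)-2 = -23 → [2, -6, -8, -10, -14, -21, -23]

[2, -6, -8, -10, -14, -21, -23]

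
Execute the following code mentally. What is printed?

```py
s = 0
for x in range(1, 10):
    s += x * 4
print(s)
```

180

x=1: s = 0+1*4 = 4
x=2: s = 4+2*4 = 12
x=3: s = 12+3*4 = 24
x=4: s = 24+4*4 = 40
x=5: s = 40+5*4 = 60
x=6: s = 60+6*4 = 84
x=7: s = 84+7*4 = 112
x=8: s = 112+8*4 = 144
x=9: s = 144+9*4 = 180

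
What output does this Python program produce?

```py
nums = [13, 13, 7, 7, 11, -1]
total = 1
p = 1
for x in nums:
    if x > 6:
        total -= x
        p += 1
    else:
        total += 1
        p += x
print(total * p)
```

-245

x=13: >6, total = 1-13 = -12; p=2
x=13: >6, total = (-12)-13 = -25; p=3
x=7: >6, total = (-25)-7 = -32; p=4
x=7: >6, total = (-32)-7 = -39; p=5
x=11: >6, total = (-39)-11 = -50; p=6
x=-1: not >6, total = (-50)+1 = -49; p=5
total*p = (-49)*5 = -245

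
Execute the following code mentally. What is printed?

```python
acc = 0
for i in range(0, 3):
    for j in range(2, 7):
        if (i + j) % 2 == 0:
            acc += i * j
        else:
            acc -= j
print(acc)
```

i=0,j=2: even sum, acc = 0+0 = 0
i=0,j=3: odd sum, acc = 0-3 = -3
i=0,j=4: even sum, acc = (-3)+0 = -3
i=0,j=5: odd sum, acc = (-3)-5 = -8
i=0,j=6: even sum, acc = (-8)+0 = -8
i=1,j=2: odd sum, acc = (-8)-2 = -10
i=1,j=3: even sum, acc = (-10)+3 = -7
i=1,j=4: odd sum, acc = (-7)-4 = -11
i=1,j=5: even sum, acc = (-11)+5 = -6
i=1,j=6: odd sum, acc = (-6)-6 = -12
i=2,j=2: even sum, acc = (-12)+4 = -8
i=2,j=3: odd sum, acc = (-8)-3 = -11
i=2,j=4: even sum, acc = (-11)+8 = -3
i=2,j=5: odd sum, acc = (-3)-5 = -8
i=2,j=6: even sum, acc = (-8)+12 = 4

4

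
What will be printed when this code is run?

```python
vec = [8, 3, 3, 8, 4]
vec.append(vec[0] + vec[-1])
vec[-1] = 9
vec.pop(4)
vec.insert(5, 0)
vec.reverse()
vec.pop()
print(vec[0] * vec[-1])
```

0

append vec[0]+vec[-1] = 8+4 = 12 → [8, 3, 3, 8, 4, 12]
vec[-1] = 9 → [8, 3, 3, 8, 4, 9]
pop(4) removes 4 → [8, 3, 3, 8, 9]
insert 0 at 5 → [8, 3, 3, 8, 9, 0]
reverse → [0, 9, 8, 3, 3, 8]
pop() removes 8 → [0, 9, 8, 3, 3]
vec[0]*vec[-1] = 0*3 = 0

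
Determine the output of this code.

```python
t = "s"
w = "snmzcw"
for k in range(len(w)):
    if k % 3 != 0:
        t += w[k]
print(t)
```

k=0: skip
k=1: add 'n' → 'sn'
k=2: add 'm' → 'snm'
k=3: skip
k=4: add 'c' → 'snmc'
k=5: add 'w' → 'snmcw'

snmcw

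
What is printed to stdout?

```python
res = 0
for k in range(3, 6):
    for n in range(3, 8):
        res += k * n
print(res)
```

k=3,n=3: res = 0+9 = 9
k=3,n=4: res = 9+12 = 21
k=3,n=5: res = 21+15 = 36
k=3,n=6: res = 36+18 = 54
k=3,n=7: res = 54+21 = 75
k=4,n=3: res = 75+12 = 87
k=4,n=4: res = 87+16 = 103
k=4,n=5: res = 103+20 = 123
k=4,n=6: res = 123+24 = 147
k=4,n=7: res = 147+28 = 175
k=5,n=3: res = 175+15 = 190
k=5,n=4: res = 190+20 = 210
k=5,n=5: res = 210+25 = 235
k=5,n=6: res = 235+30 = 265
k=5,n=7: res = 265+35 = 300

300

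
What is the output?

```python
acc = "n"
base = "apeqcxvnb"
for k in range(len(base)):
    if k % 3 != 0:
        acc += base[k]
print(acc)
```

k=0: skip
k=1: add 'p' → 'np'
k=2: add 'e' → 'npe'
k=3: skip
k=4: add 'c' → 'npec'
k=5: add 'x' → 'npecx'
k=6: skip
k=7: add 'n' → 'npecxn'
k=8: add 'b' → 'npecxnb'

npecxnb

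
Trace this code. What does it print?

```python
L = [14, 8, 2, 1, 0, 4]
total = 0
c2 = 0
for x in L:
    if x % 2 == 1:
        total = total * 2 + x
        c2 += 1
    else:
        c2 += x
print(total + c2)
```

30

x=14: not odd; c2=14
x=8: not odd; c2=22
x=2: not odd; c2=24
x=1: odd, total = 0*2+1 = 1; c2=25
x=0: not odd; c2=25
x=4: not odd; c2=29
total+c2 = 1+29 = 30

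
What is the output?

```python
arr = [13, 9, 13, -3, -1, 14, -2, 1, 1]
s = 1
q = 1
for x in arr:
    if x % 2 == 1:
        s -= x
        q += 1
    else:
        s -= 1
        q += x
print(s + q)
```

x=13: odd, s = 1-13 = -12; q=2
x=9: odd, s = (-12)-9 = -21; q=3
x=13: odd, s = (-21)-13 = -34; q=4
x=-3: odd, s = (-34)-(-3) = -31; q=5
x=-1: odd, s = (-31)-(-1) = -30; q=6
x=14: not odd, s = (-30)-1 = -31; q=20
x=-2: not odd, s = (-31)-1 = -32; q=18
x=1: odd, s = (-32)-1 = -33; q=19
x=1: odd, s = (-33)-1 = -34; q=20
s+q = (-34)+20 = -14

-14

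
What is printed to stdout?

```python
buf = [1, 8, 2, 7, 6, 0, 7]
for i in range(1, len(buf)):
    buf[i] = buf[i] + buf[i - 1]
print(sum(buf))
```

118

i=1: buf[1] = 8+1 = 9 → [1, 9, 2, 7, 6, 0, 7]
i=2: buf[2] = 2+9 = 11 → [1, 9, 11, 7, 6, 0, 7]
i=3: buf[3] = 7+11 = 18 → [1, 9, 11, 18, 6, 0, 7]
i=4: buf[4] = 6+18 = 24 → [1, 9, 11, 18, 24, 0, 7]
i=5: buf[5] = 0+24 = 24 → [1, 9, 11, 18, 24, 24, 7]
i=6: buf[6] = 7+24 = 31 → [1, 9, 11, 18, 24, 24, 31]
sum = 118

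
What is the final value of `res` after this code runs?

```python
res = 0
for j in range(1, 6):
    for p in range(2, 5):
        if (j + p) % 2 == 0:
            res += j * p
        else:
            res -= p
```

j=1,p=2: odd sum, res = 0-2 = -2
j=1,p=3: even sum, res = (-2)+3 = 1
j=1,p=4: odd sum, res = 1-4 = -3
j=2,p=2: even sum, res = (-3)+4 = 1
j=2,p=3: odd sum, res = 1-3 = -2
j=2,p=4: even sum, res = (-2)+8 = 6
j=3,p=2: odd sum, res = 6-2 = 4
j=3,p=3: even sum, res = 4+9 = 13
j=3,p=4: odd sum, res = 13-4 = 9
j=4,p=2: even sum, res = 9+8 = 17
j=4,p=3: odd sum, res = 17-3 = 14
j=4,p=4: even sum, res = 14+16 = 30
j=5,p=2: odd sum, res = 30-2 = 28
j=5,p=3: even sum, res = 28+15 = 43
j=5,p=4: odd sum, res = 43-4 = 39

39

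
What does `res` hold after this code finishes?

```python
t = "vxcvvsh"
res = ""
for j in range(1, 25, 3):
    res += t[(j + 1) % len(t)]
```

'csxvvvhc'

j=1: add t[2]='c' → 'c'
j=4: add t[5]='s' → 'cs'
j=7: add t[1]='x' → 'csx'
j=10: add t[4]='v' → 'csxv'
j=13: add t[0]='v' → 'csxvv'
j=16: add t[3]='v' → 'csxvvv'
j=19: add t[6]='h' → 'csxvvvh'
j=22: add t[2]='c' → 'csxvvvhc'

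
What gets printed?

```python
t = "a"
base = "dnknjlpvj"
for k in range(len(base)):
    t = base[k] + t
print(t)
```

k=0: prepend 'd' → 'da'
k=1: prepend 'n' → 'nda'
k=2: prepend 'k' → 'knda'
k=3: prepend 'n' → 'nknda'
k=4: prepend 'j' → 'jnknda'
k=5: prepend 'l' → 'ljnknda'
k=6: prepend 'p' → 'pljnknda'
k=7: prepend 'v' → 'vpljnknda'
k=8: prepend 'j' → 'jvpljnknda'

jvpljnknda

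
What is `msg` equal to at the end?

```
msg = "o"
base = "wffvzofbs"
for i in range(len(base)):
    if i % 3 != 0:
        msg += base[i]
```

'offzobs'

i=0: skip
i=1: add 'f' → 'of'
i=2: add 'f' → 'off'
i=3: skip
i=4: add 'z' → 'offz'
i=5: add 'o' → 'offzo'
i=6: skip
i=7: add 'b' → 'offzob'
i=8: add 's' → 'offzobs'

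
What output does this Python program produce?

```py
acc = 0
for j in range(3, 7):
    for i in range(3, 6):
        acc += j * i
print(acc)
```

216

j=3,i=3: acc = 0+9 = 9
j=3,i=4: acc = 9+12 = 21
j=3,i=5: acc = 21+15 = 36
j=4,i=3: acc = 36+12 = 48
j=4,i=4: acc = 48+16 = 64
j=4,i=5: acc = 64+20 = 84
j=5,i=3: acc = 84+15 = 99
j=5,i=4: acc = 99+20 = 119
j=5,i=5: acc = 119+25 = 144
j=6,i=3: acc = 144+18 = 162
j=6,i=4: acc = 162+24 = 186
j=6,i=5: acc = 186+30 = 216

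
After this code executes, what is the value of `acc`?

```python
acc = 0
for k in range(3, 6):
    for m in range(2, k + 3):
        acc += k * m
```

257

k=3,m=2: acc = 0+6 = 6
k=3,m=3: acc = 6+9 = 15
k=3,m=4: acc = 15+12 = 27
k=3,m=5: acc = 27+15 = 42
k=4,m=2: acc = 42+8 = 50
k=4,m=3: acc = 50+12 = 62
k=4,m=4: acc = 62+16 = 78
k=4,m=5: acc = 78+20 = 98
k=4,m=6: acc = 98+24 = 122
k=5,m=2: acc = 122+10 = 132
k=5,m=3: acc = 132+15 = 147
k=5,m=4: acc = 147+20 = 167
k=5,m=5: acc = 167+25 = 192
k=5,m=6: acc = 192+30 = 222
k=5,m=7: acc = 222+35 = 257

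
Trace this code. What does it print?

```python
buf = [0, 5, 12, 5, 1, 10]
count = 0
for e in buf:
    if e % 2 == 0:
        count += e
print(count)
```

e=0: even, count = 0+0 = 0
e=5: not even
e=12: even, count = 0+12 = 12
e=5: not even
e=1: not even
e=10: even, count = 12+10 = 22

22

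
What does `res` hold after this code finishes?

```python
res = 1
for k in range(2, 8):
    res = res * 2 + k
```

k=2: res = 1*2+2 = 4
k=3: res = 4*2+3 = 11
k=4: res = 11*2+4 = 26
k=5: res = 26*2+5 = 57
k=6: res = 57*2+6 = 120
k=7: res = 120*2+7 = 247

247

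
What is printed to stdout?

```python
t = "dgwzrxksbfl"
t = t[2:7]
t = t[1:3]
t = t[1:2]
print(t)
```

slice [2:7] → 'wzrxk'
slice [1:3] → 'zr'
slice [1:2] → 'r'

r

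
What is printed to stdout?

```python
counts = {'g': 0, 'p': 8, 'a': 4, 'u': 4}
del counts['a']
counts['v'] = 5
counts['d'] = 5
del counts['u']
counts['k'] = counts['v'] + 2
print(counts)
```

del 'a' → {'g': 0, 'p': 8, 'u': 4}
counts['v'] = 5 → {'g': 0, 'p': 8, 'u': 4, 'v': 5}
counts['d'] = 5 → {'g': 0, 'p': 8, 'u': 4, 'v': 5, 'd': 5}
del 'u' → {'g': 0, 'p': 8, 'v': 5, 'd': 5}
counts['k'] = counts['v']+2 = 7 → {'g': 0, 'p': 8, 'v': 5, 'd': 5, 'k': 7}

{'g': 0, 'p': 8, 'v': 5, 'd': 5, 'k': 7}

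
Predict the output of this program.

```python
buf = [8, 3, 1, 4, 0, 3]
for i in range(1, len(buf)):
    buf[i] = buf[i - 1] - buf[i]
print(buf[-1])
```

-3

i=1: buf[1] = 8-3 = 5 → [8, 5, 1, 4, 0, 3]
i=2: buf[2] = 5-1 = 4 → [8, 5, 4, 4, 0, 3]
i=3: buf[3] = 4-4 = 0 → [8, 5, 4, 0, 0, 3]
i=4: buf[4] = 0-0 = 0 → [8, 5, 4, 0, 0, 3]
i=5: buf[5] = 0-3 = -3 → [8, 5, 4, 0, 0, -3]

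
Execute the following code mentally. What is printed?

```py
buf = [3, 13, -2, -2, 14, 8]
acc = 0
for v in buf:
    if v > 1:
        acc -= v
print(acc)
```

v=3: >1, acc = 0-3 = -3
v=13: >1, acc = (-3)-13 = -16
v=-2: not >1
v=-2: not >1
v=14: >1, acc = (-16)-14 = -30
v=8: >1, acc = (-30)-8 = -38

-38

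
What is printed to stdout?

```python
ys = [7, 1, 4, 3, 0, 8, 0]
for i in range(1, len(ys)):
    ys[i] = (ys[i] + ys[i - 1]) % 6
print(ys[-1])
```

5

i=1: ys[1] = (1+7)%6 = 2 → [7, 2, 4, 3, 0, 8, 0]
i=2: ys[2] = (4+2)%6 = 0 → [7, 2, 0, 3, 0, 8, 0]
i=3: ys[3] = (3+0)%6 = 3 → [7, 2, 0, 3, 0, 8, 0]
i=4: ys[4] = (0+3)%6 = 3 → [7, 2, 0, 3, 3, 8, 0]
i=5: ys[5] = (8+3)%6 = 5 → [7, 2, 0, 3, 3, 5, 0]
i=6: ys[6] = (0+5)%6 = 5 → [7, 2, 0, 3, 3, 5, 5]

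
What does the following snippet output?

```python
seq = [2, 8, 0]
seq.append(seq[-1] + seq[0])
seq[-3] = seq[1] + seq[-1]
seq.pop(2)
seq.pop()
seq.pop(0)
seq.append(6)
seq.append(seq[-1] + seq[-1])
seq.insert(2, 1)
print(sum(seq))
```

29

append seq[-1]+seq[0] = 0+2 = 2 → [2, 8, 0, 2]
seq[-3] = seq[1]+seq[-1] = 8+2 = 10 → [2, 10, 0, 2]
pop(2) removes 0 → [2, 10, 2]
pop() removes 2 → [2, 10]
pop(0) removes 2 → [10]
append 6 → [10, 6]
append seq[-1]+seq[-1] = 6+6 = 12 → [10, 6, 12]
insert 1 at 2 → [10, 6, 1, 12]
sum = 29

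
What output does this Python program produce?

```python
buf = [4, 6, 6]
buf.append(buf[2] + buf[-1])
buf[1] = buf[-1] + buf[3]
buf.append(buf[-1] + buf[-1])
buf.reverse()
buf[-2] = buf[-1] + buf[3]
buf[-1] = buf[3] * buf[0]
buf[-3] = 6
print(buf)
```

append buf[2]+buf[-1] = 6+6 = 12 → [4, 6, 6, 12]
buf[1] = buf[-1]+buf[3] = 12+12 = 24 → [4, 24, 6, 12]
append buf[-1]+buf[-1] = 12+12 = 24 → [4, 24, 6, 12, 24]
reverse → [24, 12, 6, 24, 4]
buf[-2] = buf[-1]+buf[3] = 4+24 = 28 → [24, 12, 6, 28, 4]
buf[-1] = buf[3]*buf[0] = 28*24 = 672 → [24, 12, 6, 28, 672]
buf[-3] = 6 → [24, 12, 6, 28, 672]

[24, 12, 6, 28, 672]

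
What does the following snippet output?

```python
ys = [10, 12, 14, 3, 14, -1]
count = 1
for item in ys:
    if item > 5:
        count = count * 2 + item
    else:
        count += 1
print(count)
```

item=10: >5, count = 1*2+10 = 12
item=12: >5, count = 12*2+12 = 36
item=14: >5, count = 36*2+14 = 86
item=3: not >5, count = 86+1 = 87
item=14: >5, count = 87*2+14 = 188
item=-1: not >5, count = 188+1 = 189

189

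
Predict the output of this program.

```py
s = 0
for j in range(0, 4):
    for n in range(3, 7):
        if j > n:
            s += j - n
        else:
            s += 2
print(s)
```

j=0,n=3: not 0>3, s = 0+2 = 2
j=0,n=4: not 0>4, s = 2+2 = 4
j=0,n=5: not 0>5, s = 4+2 = 6
j=0,n=6: not 0>6, s = 6+2 = 8
j=1,n=3: not 1>3, s = 8+2 = 10
j=1,n=4: not 1>4, s = 10+2 = 12
j=1,n=5: not 1>5, s = 12+2 = 14
j=1,n=6: not 1>6, s = 14+2 = 16
j=2,n=3: not 2>3, s = 16+2 = 18
j=2,n=4: not 2>4, s = 18+2 = 20
j=2,n=5: not 2>5, s = 20+2 = 22
j=2,n=6: not 2>6, s = 22+2 = 24
j=3,n=3: not 3>3, s = 24+2 = 26
j=3,n=4: not 3>4, s = 26+2 = 28
j=3,n=5: not 3>5, s = 28+2 = 30
j=3,n=6: not 3>6, s = 30+2 = 32

32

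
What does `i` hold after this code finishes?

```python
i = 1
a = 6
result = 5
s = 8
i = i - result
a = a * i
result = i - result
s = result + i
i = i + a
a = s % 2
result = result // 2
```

i = 1-5 = -4
a = 6*(-4) = -24
result = (-4)-5 = -9
s = (-9)+(-4) = -13
i = (-4)+(-24) = -28
a = (-13)%2 = 1
result = (-9)//2 = -5

-28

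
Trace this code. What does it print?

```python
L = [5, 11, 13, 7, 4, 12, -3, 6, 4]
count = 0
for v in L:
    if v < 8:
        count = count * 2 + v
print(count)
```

v=5: <8, count = 0*2+5 = 5
v=11: not <8
v=13: not <8
v=7: <8, count = 5*2+7 = 17
v=4: <8, count = 17*2+4 = 38
v=12: not <8
v=-3: <8, count = 38*2+(-3) = 73
v=6: <8, count = 73*2+6 = 152
v=4: <8, count = 152*2+4 = 308

308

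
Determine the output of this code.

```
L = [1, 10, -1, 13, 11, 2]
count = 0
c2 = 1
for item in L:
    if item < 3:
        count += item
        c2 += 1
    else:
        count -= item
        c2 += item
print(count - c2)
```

-70

item=1: <3, count = 0+1 = 1; c2=2
item=10: not <3, count = 1-10 = -9; c2=12
item=-1: <3, count = (-9)+(-1) = -10; c2=13
item=13: not <3, count = (-10)-13 = -23; c2=26
item=11: not <3, count = (-23)-11 = -34; c2=37
item=2: <3, count = (-34)+2 = -32; c2=38
count-c2 = (-32)-38 = -70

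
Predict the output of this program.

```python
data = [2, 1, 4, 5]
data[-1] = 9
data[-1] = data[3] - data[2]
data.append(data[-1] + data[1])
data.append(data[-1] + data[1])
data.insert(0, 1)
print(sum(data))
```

26

data[-1] = 9 → [2, 1, 4, 9]
data[-1] = data[3]-data[2] = 9-4 = 5 → [2, 1, 4, 5]
append data[-1]+data[1] = 5+1 = 6 → [2, 1, 4, 5, 6]
append data[-1]+data[1] = 6+1 = 7 → [2, 1, 4, 5, 6, 7]
insert 1 at 0 → [1, 2, 1, 4, 5, 6, 7]
sum = 26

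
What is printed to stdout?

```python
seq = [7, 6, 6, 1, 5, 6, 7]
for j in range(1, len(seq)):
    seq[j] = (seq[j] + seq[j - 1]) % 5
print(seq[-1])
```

3

j=1: seq[1] = (6+7)%5 = 3 → [7, 3, 6, 1, 5, 6, 7]
j=2: seq[2] = (6+3)%5 = 4 → [7, 3, 4, 1, 5, 6, 7]
j=3: seq[3] = (1+4)%5 = 0 → [7, 3, 4, 0, 5, 6, 7]
j=4: seq[4] = (5+0)%5 = 0 → [7, 3, 4, 0, 0, 6, 7]
j=5: seq[5] = (6+0)%5 = 1 → [7, 3, 4, 0, 0, 1, 7]
j=6: seq[6] = (7+1)%5 = 3 → [7, 3, 4, 0, 0, 1, 3]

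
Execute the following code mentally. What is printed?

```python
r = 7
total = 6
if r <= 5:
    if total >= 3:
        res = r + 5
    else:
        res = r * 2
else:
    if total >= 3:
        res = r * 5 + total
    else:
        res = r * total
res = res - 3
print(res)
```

r=7, total=6
r <= 5 is False; total >= 3 is True
→ res = r * 5 + total = 41
res = 41-3 = 38

38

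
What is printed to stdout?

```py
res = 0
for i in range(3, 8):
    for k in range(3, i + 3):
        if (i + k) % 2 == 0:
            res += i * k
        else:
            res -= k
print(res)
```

360

i=3,k=3: even sum, res = 0+9 = 9
i=3,k=4: odd sum, res = 9-4 = 5
i=3,k=5: even sum, res = 5+15 = 20
i=4,k=3: odd sum, res = 20-3 = 17
i=4,k=4: even sum, res = 17+16 = 33
i=4,k=5: odd sum, res = 33-5 = 28
i=4,k=6: even sum, res = 28+24 = 52
i=5,k=3: even sum, res = 52+15 = 67
i=5,k=4: odd sum, res = 67-4 = 63
i=5,k=5: even sum, res = 63+25 = 88
i=5,k=6: odd sum, res = 88-6 = 82
i=5,k=7: even sum, res = 82+35 = 117
i=6,k=3: odd sum, res = 117-3 = 114
i=6,k=4: even sum, res = 114+24 = 138
i=6,k=5: odd sum, res = 138-5 = 133
i=6,k=6: even sum, res = 133+36 = 169
i=6,k=7: odd sum, res = 169-7 = 162
i=6,k=8: even sum, res = 162+48 = 210
i=7,k=3: even sum, res = 210+21 = 231
i=7,k=4: odd sum, res = 231-4 = 227
i=7,k=5: even sum, res = 227+35 = 262
i=7,k=6: odd sum, res = 262-6 = 256
i=7,k=7: even sum, res = 256+49 = 305
i=7,k=8: odd sum, res = 305-8 = 297
i=7,k=9: even sum, res = 297+63 = 360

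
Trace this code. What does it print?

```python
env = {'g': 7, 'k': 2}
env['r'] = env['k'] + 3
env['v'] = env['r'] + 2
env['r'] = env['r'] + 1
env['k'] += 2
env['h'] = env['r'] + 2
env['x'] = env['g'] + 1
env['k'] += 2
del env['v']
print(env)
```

{'g': 7, 'k': 6, 'r': 6, 'h': 8, 'x': 8}

env['r'] = env['k']+3 = 5 → {'g': 7, 'k': 2, 'r': 5}
env['v'] = env['r']+2 = 7 → {'g': 7, 'k': 2, 'r': 5, 'v': 7}
env['r'] = env['r']+1 = 6 → {'g': 7, 'k': 2, 'r': 6, 'v': 7}
env['k'] = 2+2 = 4 → {'g': 7, 'k': 4, 'r': 6, 'v': 7}
env['h'] = env['r']+2 = 8 → {'g': 7, 'k': 4, 'r': 6, 'v': 7, 'h': 8}
env['x'] = env['g']+1 = 8 → {'g': 7, 'k': 4, 'r': 6, 'v': 7, 'h': 8, 'x': 8}
env['k'] = 4+2 = 6 → {'g': 7, 'k': 6, 'r': 6, 'v': 7, 'h': 8, 'x': 8}
del 'v' → {'g': 7, 'k': 6, 'r': 6, 'h': 8, 'x': 8}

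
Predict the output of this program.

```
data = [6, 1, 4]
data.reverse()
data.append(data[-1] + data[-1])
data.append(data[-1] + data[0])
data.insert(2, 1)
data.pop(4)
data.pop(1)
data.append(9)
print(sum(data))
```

reverse → [4, 1, 6]
append data[-1]+data[-1] = 6+6 = 12 → [4, 1, 6, 12]
append data[-1]+data[0] = 12+4 = 16 → [4, 1, 6, 12, 16]
insert 1 at 2 → [4, 1, 1, 6, 12, 16]
pop(4) removes 12 → [4, 1, 1, 6, 16]
pop(1) removes 1 → [4, 1, 6, 16]
append 9 → [4, 1, 6, 16, 9]
sum = 36

36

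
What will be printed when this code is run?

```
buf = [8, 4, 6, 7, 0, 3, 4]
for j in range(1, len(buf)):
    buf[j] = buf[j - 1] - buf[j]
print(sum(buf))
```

-36

j=1: buf[1] = 8-4 = 4 → [8, 4, 6, 7, 0, 3, 4]
j=2: buf[2] = 4-6 = -2 → [8, 4, -2, 7, 0, 3, 4]
j=3: buf[3] = (-2)-7 = -9 → [8, 4, -2, -9, 0, 3, 4]
j=4: buf[4] = (-9)-0 = -9 → [8, 4, -2, -9, -9, 3, 4]
j=5: buf[5] = (-9)-3 = -12 → [8, 4, -2, -9, -9, -12, 4]
j=6: buf[6] = (-12)-4 = -16 → [8, 4, -2, -9, -9, -12, -16]
sum = -36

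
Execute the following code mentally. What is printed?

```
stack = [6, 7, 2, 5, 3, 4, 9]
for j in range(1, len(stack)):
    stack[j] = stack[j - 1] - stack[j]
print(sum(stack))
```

j=1: stack[1] = 6-7 = -1 → [6, -1, 2, 5, 3, 4, 9]
j=2: stack[2] = (-1)-2 = -3 → [6, -1, -3, 5, 3, 4, 9]
j=3: stack[3] = (-3)-5 = -8 → [6, -1, -3, -8, 3, 4, 9]
j=4: stack[4] = (-8)-3 = -11 → [6, -1, -3, -8, -11, 4, 9]
j=5: stack[5] = (-11)-4 = -15 → [6, -1, -3, -8, -11, -15, 9]
j=6: stack[6] = (-15)-9 = -24 → [6, -1, -3, -8, -11, -15, -24]
sum = -56

-56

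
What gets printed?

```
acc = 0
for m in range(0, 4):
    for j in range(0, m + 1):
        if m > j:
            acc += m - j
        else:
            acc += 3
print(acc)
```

m=0,j=0: not 0>0, acc = 0+3 = 3
m=1,j=0: 1>0, acc = 3+1 = 4
m=1,j=1: not 1>1, acc = 4+3 = 7
m=2,j=0: 2>0, acc = 7+2 = 9
m=2,j=1: 2>1, acc = 9+1 = 10
m=2,j=2: not 2>2, acc = 10+3 = 13
m=3,j=0: 3>0, acc = 13+3 = 16
m=3,j=1: 3>1, acc = 16+2 = 18
m=3,j=2: 3>2, acc = 18+1 = 19
m=3,j=3: not 3>3, acc = 19+3 = 22

22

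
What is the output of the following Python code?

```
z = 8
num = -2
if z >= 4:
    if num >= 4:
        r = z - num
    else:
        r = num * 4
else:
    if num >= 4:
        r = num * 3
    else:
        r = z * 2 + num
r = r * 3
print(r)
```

-24

z=8, num=-2
z >= 4 is True; num >= 4 is False
→ r = num * 4 = -8
r = (-8)*3 = -24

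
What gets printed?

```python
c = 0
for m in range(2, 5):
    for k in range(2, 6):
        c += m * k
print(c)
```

m=2,k=2: c = 0+4 = 4
m=2,k=3: c = 4+6 = 10
m=2,k=4: c = 10+8 = 18
m=2,k=5: c = 18+10 = 28
m=3,k=2: c = 28+6 = 34
m=3,k=3: c = 34+9 = 43
m=3,k=4: c = 43+12 = 55
m=3,k=5: c = 55+15 = 70
m=4,k=2: c = 70+8 = 78
m=4,k=3: c = 78+12 = 90
m=4,k=4: c = 90+16 = 106
m=4,k=5: c = 106+20 = 126

126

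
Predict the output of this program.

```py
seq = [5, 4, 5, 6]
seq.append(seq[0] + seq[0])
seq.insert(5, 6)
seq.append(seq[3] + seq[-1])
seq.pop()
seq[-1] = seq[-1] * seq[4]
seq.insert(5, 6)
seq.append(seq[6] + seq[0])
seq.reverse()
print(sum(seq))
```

161

append seq[0]+seq[0] = 5+5 = 10 → [5, 4, 5, 6, 10]
insert 6 at 5 → [5, 4, 5, 6, 10, 6]
append seq[3]+seq[-1] = 6+6 = 12 → [5, 4, 5, 6, 10, 6, 12]
pop() removes 12 → [5, 4, 5, 6, 10, 6]
seq[-1] = seq[-1]*seq[4] = 6*10 = 60 → [5, 4, 5, 6, 10, 60]
insert 6 at 5 → [5, 4, 5, 6, 10, 6, 60]
append seq[6]+seq[0] = 60+5 = 65 → [5, 4, 5, 6, 10, 6, 60, 65]
reverse → [65, 60, 6, 10, 6, 5, 4, 5]
sum = 161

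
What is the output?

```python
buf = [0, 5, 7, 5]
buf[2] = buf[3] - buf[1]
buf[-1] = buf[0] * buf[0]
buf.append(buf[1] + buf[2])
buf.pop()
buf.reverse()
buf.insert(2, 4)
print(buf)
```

buf[2] = buf[3]-buf[1] = 5-5 = 0 → [0, 5, 0, 5]
buf[-1] = buf[0]*buf[0] = 0*0 = 0 → [0, 5, 0, 0]
append buf[1]+buf[2] = 5+0 = 5 → [0, 5, 0, 0, 5]
pop() removes 5 → [0, 5, 0, 0]
reverse → [0, 0, 5, 0]
insert 4 at 2 → [0, 0, 4, 5, 0]

[0, 0, 4, 5, 0]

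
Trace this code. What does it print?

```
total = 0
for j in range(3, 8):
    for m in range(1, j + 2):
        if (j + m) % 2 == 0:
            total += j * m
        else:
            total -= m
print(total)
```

j=3,m=1: even sum, total = 0+3 = 3
j=3,m=2: odd sum, total = 3-2 = 1
j=3,m=3: even sum, total = 1+9 = 10
j=3,m=4: odd sum, total = 10-4 = 6
j=4,m=1: odd sum, total = 6-1 = 5
j=4,m=2: even sum, total = 5+8 = 13
j=4,m=3: odd sum, total = 13-3 = 10
j=4,m=4: even sum, total = 10+16 = 26
j=4,m=5: odd sum, total = 26-5 = 21
j=5,m=1: even sum, total = 21+5 = 26
j=5,m=2: odd sum, total = 26-2 = 24
j=5,m=3: even sum, total = 24+15 = 39
j=5,m=4: odd sum, total = 39-4 = 35
j=5,m=5: even sum, total = 35+25 = 60
j=5,m=6: odd sum, total = 60-6 = 54
j=6,m=1: odd sum, total = 54-1 = 53
j=6,m=2: even sum, total = 53+12 = 65
j=6,m=3: odd sum, total = 65-3 = 62
j=6,m=4: even sum, total = 62+24 = 86
j=6,m=5: odd sum, total = 86-5 = 81
j=6,m=6: even sum, total = 81+36 = 117
j=6,m=7: odd sum, total = 117-7 = 110
j=7,m=1: even sum, total = 110+7 = 117
j=7,m=2: odd sum, total = 117-2 = 115
j=7,m=3: even sum, total = 115+21 = 136
j=7,m=4: odd sum, total = 136-4 = 132
j=7,m=5: even sum, total = 132+35 = 167
j=7,m=6: odd sum, total = 167-6 = 161
j=7,m=7: even sum, total = 161+49 = 210
j=7,m=8: odd sum, total = 210-8 = 202

202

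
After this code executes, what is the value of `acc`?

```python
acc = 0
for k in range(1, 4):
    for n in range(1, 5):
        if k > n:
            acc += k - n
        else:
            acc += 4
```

k=1,n=1: not 1>1, acc = 0+4 = 4
k=1,n=2: not 1>2, acc = 4+4 = 8
k=1,n=3: not 1>3, acc = 8+4 = 12
k=1,n=4: not 1>4, acc = 12+4 = 16
k=2,n=1: 2>1, acc = 16+1 = 17
k=2,n=2: not 2>2, acc = 17+4 = 21
k=2,n=3: not 2>3, acc = 21+4 = 25
k=2,n=4: not 2>4, acc = 25+4 = 29
k=3,n=1: 3>1, acc = 29+2 = 31
k=3,n=2: 3>2, acc = 31+1 = 32
k=3,n=3: not 3>3, acc = 32+4 = 36
k=3,n=4: not 3>4, acc = 36+4 = 40

40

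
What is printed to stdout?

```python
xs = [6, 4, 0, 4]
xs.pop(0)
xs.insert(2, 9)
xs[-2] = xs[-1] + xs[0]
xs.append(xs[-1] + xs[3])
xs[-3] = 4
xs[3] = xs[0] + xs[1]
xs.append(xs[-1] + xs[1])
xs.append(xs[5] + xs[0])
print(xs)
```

[4, 0, 4, 4, 8, 8, 12]

pop(0) removes 6 → [4, 0, 4]
insert 9 at 2 → [4, 0, 9, 4]
xs[-2] = xs[-1]+xs[0] = 4+4 = 8 → [4, 0, 8, 4]
append xs[-1]+xs[3] = 4+4 = 8 → [4, 0, 8, 4, 8]
xs[-3] = 4 → [4, 0, 4, 4, 8]
xs[3] = xs[0]+xs[1] = 4+0 = 4 → [4, 0, 4, 4, 8]
append xs[-1]+xs[1] = 8+0 = 8 → [4, 0, 4, 4, 8, 8]
append xs[5]+xs[0] = 8+4 = 12 → [4, 0, 4, 4, 8, 8, 12]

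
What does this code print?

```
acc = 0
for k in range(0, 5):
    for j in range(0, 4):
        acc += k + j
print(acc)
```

k=0,j=0: acc = 0+0 = 0
k=0,j=1: acc = 0+1 = 1
k=0,j=2: acc = 1+2 = 3
k=0,j=3: acc = 3+3 = 6
k=1,j=0: acc = 6+1 = 7
k=1,j=1: acc = 7+2 = 9
k=1,j=2: acc = 9+3 = 12
k=1,j=3: acc = 12+4 = 16
k=2,j=0: acc = 16+2 = 18
k=2,j=1: acc = 18+3 = 21
k=2,j=2: acc = 21+4 = 25
k=2,j=3: acc = 25+5 = 30
k=3,j=0: acc = 30+3 = 33
k=3,j=1: acc = 33+4 = 37
k=3,j=2: acc = 37+5 = 42
k=3,j=3: acc = 42+6 = 48
k=4,j=0: acc = 48+4 = 52
k=4,j=1: acc = 52+5 = 57
k=4,j=2: acc = 57+6 = 63
k=4,j=3: acc = 63+7 = 70

70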